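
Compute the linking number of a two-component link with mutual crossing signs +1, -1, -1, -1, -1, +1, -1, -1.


Step 1: Count positive crossings: 2
Step 2: Count negative crossings: 6
Step 3: Sum of signs = 2 - 6 = -4
Step 4: Linking number = sum/2 = -4/2 = -2

-2


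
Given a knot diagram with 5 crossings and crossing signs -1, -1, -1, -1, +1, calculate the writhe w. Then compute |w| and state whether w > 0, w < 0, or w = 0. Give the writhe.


Step 1: Count positive crossings (+1).
Positive crossings: 1
Step 2: Count negative crossings (-1).
Negative crossings: 4
Step 3: Writhe = (positive) - (negative)
w = 1 - 4 = -3
Step 4: |w| = 3, and w is negative

-3


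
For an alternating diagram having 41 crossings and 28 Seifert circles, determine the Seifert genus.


For alternating knots, g = (c - s + 1)/2.
= (41 - 28 + 1)/2
= 14/2 = 7

7


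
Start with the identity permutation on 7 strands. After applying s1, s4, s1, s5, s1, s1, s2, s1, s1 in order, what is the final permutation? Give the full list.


Starting with identity [1, 2, 3, 4, 5, 6, 7].
Apply generators in sequence:
  After s1: [2, 1, 3, 4, 5, 6, 7]
  After s4: [2, 1, 3, 5, 4, 6, 7]
  After s1: [1, 2, 3, 5, 4, 6, 7]
  After s5: [1, 2, 3, 5, 6, 4, 7]
  After s1: [2, 1, 3, 5, 6, 4, 7]
  After s1: [1, 2, 3, 5, 6, 4, 7]
  After s2: [1, 3, 2, 5, 6, 4, 7]
  After s1: [3, 1, 2, 5, 6, 4, 7]
  After s1: [1, 3, 2, 5, 6, 4, 7]
Final permutation: [1, 3, 2, 5, 6, 4, 7]

[1, 3, 2, 5, 6, 4, 7]


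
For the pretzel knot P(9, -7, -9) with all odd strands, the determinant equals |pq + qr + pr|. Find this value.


Step 1: Compute pq + qr + pr.
pq = 9*(-7) = -63
qr = (-7)*(-9) = 63
pr = 9*(-9) = -81
pq + qr + pr = -63 + 63 + (-81) = -81
Step 2: Take absolute value.
det(P(9,-7,-9)) = |-81| = 81

81


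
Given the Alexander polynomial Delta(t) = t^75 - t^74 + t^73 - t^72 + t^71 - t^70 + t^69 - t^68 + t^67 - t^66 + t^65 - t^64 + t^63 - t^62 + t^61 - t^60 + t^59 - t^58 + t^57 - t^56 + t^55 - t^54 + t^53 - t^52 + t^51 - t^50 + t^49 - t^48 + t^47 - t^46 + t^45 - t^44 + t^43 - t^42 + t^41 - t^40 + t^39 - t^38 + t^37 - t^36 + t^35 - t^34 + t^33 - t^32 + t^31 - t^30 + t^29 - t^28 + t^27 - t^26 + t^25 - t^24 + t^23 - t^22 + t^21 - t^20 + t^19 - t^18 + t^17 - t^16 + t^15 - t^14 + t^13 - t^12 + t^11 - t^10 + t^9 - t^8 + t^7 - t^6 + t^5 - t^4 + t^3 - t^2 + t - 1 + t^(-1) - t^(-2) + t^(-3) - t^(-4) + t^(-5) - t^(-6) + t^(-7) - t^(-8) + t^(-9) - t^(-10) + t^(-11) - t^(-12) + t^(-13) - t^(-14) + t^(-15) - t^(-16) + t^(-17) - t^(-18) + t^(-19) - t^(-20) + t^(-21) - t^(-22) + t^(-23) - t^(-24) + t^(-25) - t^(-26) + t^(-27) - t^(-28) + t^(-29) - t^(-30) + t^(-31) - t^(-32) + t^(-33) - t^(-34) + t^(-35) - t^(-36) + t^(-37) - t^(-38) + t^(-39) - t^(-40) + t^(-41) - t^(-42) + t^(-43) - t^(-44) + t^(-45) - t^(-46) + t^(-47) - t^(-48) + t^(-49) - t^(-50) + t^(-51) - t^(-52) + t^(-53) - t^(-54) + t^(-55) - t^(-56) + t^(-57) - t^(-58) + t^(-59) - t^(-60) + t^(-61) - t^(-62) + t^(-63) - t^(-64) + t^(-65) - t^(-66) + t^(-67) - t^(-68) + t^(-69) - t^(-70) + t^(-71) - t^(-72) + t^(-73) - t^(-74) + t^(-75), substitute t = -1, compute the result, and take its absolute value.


Step 1: The polynomial has 151 terms with alternating signs, exponents from 75 down to -75.
Step 2: Substitute t = -1. The i-th term has coefficient (-1)^i and exponent (m-i),
  so its value is (-1)^i * (-1)^(m-i) = (-1)^m = -1 for every i.
Step 3: All 151 terms equal -1, so Delta(-1) = 151 * (-1) = -151
Step 4: |Delta(-1)| = 151

151


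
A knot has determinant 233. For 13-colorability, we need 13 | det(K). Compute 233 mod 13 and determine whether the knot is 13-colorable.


Step 1: A knot is p-colorable if and only if p divides its determinant.
Step 2: Compute 233 mod 13.
233 = 17 * 13 + 12
Step 3: 233 mod 13 = 12
Step 4: The knot is 13-colorable: no

12


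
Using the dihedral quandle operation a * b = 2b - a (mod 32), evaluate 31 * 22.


31 * 22 = 2*22 - 31 mod 32
= 44 - 31 mod 32
= 13 mod 32 = 13

13


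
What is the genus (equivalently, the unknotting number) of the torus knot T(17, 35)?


For a torus knot T(p,q), both the unknotting number and genus equal (p-1)(q-1)/2.
= (17-1)(35-1)/2
= 16*34/2
= 544/2 = 272

272


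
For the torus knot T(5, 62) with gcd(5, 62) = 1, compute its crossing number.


For a torus knot T(p, q) with gcd(p,q)=1,
the crossing number is min(p*(q-1), q*(p-1)).
p*(q-1) = 5*61 = 305
q*(p-1) = 62*4 = 248
min(305, 248) = 248

248


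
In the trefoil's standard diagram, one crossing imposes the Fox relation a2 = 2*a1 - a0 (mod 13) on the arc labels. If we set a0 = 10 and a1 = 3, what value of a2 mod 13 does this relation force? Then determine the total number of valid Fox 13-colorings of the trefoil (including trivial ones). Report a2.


Step 1: Apply the given crossing relation 2*a1 - a0 - a2 = 0 (mod 13).
  a2 = 2*a1 - a0 mod 13
  a2 = 2*3 - 10 mod 13
  a2 = 6 - 10 mod 13
  a2 = -4 mod 13 = 9
Step 2: The trefoil has determinant 3.
  Number of Fox p-colorings (p prime) is p^2 if p = 3, else p.
  Since 13 does not divide 3, only trivial (constant) colorings exist.
  (So the trial a0 = 10, a1 = 3 with a0 != a1 does NOT extend to a valid coloring of the whole trefoil: the other two crossing relations require 3*(a1 - a0) = 0 (mod 13), which fails.)
  Total colorings = 13
Step 3: a2 = 9, total Fox 13-colorings = 13

9


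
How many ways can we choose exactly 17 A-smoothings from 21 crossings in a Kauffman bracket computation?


We choose which 17 of 21 crossings get A-smoothings.
C(21, 17) = 21! / (17! * 4!)
= 5985

5985


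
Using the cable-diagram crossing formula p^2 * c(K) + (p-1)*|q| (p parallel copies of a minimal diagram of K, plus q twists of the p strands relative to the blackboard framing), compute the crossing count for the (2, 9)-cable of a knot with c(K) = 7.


Step 1: Each of the c(K) crossings of the companion diagram becomes p*p = p^2 crossings among the p parallel strands, and each of the |q| twists s_1 s_2 ... s_(p-1) adds (p-1) crossings.
  Crossings = p^2 * c(K) + (p-1)*|q|
Step 2: = 2^2 * 7 + (2-1)*9
Step 3: = 4*7 + 1*9
Step 4: = 28 + 9 = 37

37


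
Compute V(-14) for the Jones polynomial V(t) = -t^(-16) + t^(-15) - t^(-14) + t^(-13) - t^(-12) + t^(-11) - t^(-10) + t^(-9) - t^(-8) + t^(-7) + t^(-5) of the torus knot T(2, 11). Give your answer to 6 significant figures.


Substituting t = -14 into V(t) = -t^(-16) + t^(-15) - t^(-14) + t^(-13) - t^(-12) + t^(-11) - t^(-10) + t^(-9) - t^(-8) + t^(-7) + t^(-5):
  (-)t^(-16) = -4.59147e-19
  (+)t^(-15) = -6.42805e-18
  (-)t^(-14) = -8.99927e-17
  (+)t^(-13) = -1.2599e-15
  (-)t^(-12) = -1.76386e-14
  (+)t^(-11) = -2.4694e-13
  (-)t^(-10) = -3.45716e-12
  (+)t^(-9) = -4.84003e-11
  (-)t^(-8) = -6.77604e-10
  (+)t^(-7) = -9.48645e-09
  (+)t^(-5) = -1.85934e-06
Sum = (-4.59147e-19) + (-6.42805e-18) + (-8.99927e-17) + (-1.2599e-15) + (-1.76386e-14) + (-2.4694e-13) + (-3.45716e-12) + (-4.84003e-11) + (-6.77604e-10) + (-9.48645e-09) + (-1.85934e-06)
= -1.869560498e-06
Rounded to 6 significant figures: -1.86956e-06

-1.86956e-06


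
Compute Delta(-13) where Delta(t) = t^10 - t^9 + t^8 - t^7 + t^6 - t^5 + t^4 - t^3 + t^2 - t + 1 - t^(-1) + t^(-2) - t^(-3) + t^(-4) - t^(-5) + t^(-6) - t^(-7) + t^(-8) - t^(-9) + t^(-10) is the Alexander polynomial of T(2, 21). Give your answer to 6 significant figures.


Substituting t = -13 into Delta(t) = t^10 - t^9 + t^8 - t^7 + t^6 - t^5 + t^4 - t^3 + t^2 - t + 1 - t^(-1) + t^(-2) - t^(-3) + t^(-4) - t^(-5) + t^(-6) - t^(-7) + t^(-8) - t^(-9) + t^(-10):
Term values: (137858491849) + (10604499373) + (815730721) + (62748517) + (4826809) + (371293) + (28561) + (2197) + (169) + (13) + (1) + (0.0769231) + (0.00591716) + (0.000455166) + (3.50128e-05) + (2.69329e-06) + (2.07176e-07) + (1.59366e-08) + (1.22589e-09) + (9.42996e-11) + (7.25382e-12)
Sum = 1.493466995e+11
Rounded to 6 significant figures: 1.49347e+11

1.49347e+11


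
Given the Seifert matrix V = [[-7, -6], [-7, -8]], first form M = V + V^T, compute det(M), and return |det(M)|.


Step 1: Form V + V^T where V = [[-7, -6], [-7, -8]]
  V^T = [[-7, -7], [-6, -8]]
  V + V^T = [[-14, -13], [-13, -16]]
Step 2: det(V + V^T) = (-14)*(-16) - (-13)*(-13)
  = 224 - 169 = 55
Step 3: Knot determinant = |det(V + V^T)| = |55| = 55

55


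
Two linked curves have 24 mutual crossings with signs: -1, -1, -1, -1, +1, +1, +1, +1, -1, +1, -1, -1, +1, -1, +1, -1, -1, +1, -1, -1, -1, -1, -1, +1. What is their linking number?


Step 1: Count positive crossings: 9
Step 2: Count negative crossings: 15
Step 3: Sum of signs = 9 - 15 = -6
Step 4: Linking number = sum/2 = -6/2 = -3

-3


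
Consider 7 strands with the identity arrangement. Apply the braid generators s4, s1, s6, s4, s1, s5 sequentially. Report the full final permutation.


Starting with identity [1, 2, 3, 4, 5, 6, 7].
Apply generators in sequence:
  After s4: [1, 2, 3, 5, 4, 6, 7]
  After s1: [2, 1, 3, 5, 4, 6, 7]
  After s6: [2, 1, 3, 5, 4, 7, 6]
  After s4: [2, 1, 3, 4, 5, 7, 6]
  After s1: [1, 2, 3, 4, 5, 7, 6]
  After s5: [1, 2, 3, 4, 7, 5, 6]
Final permutation: [1, 2, 3, 4, 7, 5, 6]

[1, 2, 3, 4, 7, 5, 6]


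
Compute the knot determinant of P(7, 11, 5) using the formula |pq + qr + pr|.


Step 1: Compute pq + qr + pr.
pq = 7*11 = 77
qr = 11*5 = 55
pr = 7*5 = 35
pq + qr + pr = 77 + 55 + 35 = 167
Step 2: Take absolute value.
det(P(7,11,5)) = |167| = 167

167


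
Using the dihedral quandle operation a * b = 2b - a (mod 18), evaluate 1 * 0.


1 * 0 = 2*0 - 1 mod 18
= 0 - 1 mod 18
= -1 mod 18 = 17

17


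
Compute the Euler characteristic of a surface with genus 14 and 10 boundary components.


chi = 2 - 2g - b
= 2 - 2*14 - 10
= 2 - 28 - 10 = -36

-36


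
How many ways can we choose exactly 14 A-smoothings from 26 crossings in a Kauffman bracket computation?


We choose which 14 of 26 crossings get A-smoothings.
C(26, 14) = 26! / (14! * 12!)
= 9657700

9657700


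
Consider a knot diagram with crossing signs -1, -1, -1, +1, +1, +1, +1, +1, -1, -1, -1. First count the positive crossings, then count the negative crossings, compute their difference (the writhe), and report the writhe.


Step 1: Count positive crossings (+1).
Positive crossings: 5
Step 2: Count negative crossings (-1).
Negative crossings: 6
Step 3: Writhe = (positive) - (negative)
w = 5 - 6 = -1
Step 4: |w| = 1, and w is negative

-1


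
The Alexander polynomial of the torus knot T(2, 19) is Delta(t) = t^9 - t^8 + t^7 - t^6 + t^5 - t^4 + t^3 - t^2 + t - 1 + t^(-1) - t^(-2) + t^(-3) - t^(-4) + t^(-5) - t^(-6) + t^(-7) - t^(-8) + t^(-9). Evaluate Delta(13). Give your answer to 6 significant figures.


Substituting t = 13 into Delta(t) = t^9 - t^8 + t^7 - t^6 + t^5 - t^4 + t^3 - t^2 + t - 1 + t^(-1) - t^(-2) + t^(-3) - t^(-4) + t^(-5) - t^(-6) + t^(-7) - t^(-8) + t^(-9):
Term values: (10604499373) + (-815730721) + (62748517) + (-4826809) + (371293) + (-28561) + (2197) + (-169) + (13) + (-1) + (0.0769231) + (-0.00591716) + (0.000455166) + (-3.50128e-05) + (2.69329e-06) + (-2.07176e-07) + (1.59366e-08) + (-1.22589e-09) + (9.42996e-11)
Sum = 9847035132
Rounded to 6 significant figures: 9.84704e+09

9.84704e+09


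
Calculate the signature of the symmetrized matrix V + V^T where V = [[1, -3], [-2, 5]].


Step 1: V + V^T = [[2, -5], [-5, 10]]
Step 2: trace = 12, det = -5
Step 3: Discriminant = 12^2 - 4*(-5) = 164
Step 4: Eigenvalues: 12.4031, -0.403124
Step 5: Signature = (# positive eigenvalues) - (# negative eigenvalues) = 0

0


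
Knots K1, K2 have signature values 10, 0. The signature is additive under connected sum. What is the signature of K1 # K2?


The signature is additive under connected sum.
signature(K1 # K2) = (10) + (0)
= 10

10


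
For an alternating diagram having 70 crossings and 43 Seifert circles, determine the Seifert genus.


For alternating knots, g = (c - s + 1)/2.
= (70 - 43 + 1)/2
= 28/2 = 14

14


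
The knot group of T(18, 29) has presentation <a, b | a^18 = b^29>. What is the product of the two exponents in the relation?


The relation is a^18 = b^29.
Product of exponents = 18 * 29
= 522

522


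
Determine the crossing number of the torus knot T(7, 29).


For a torus knot T(p, q) with gcd(p,q)=1,
the crossing number is min(p*(q-1), q*(p-1)).
p*(q-1) = 7*28 = 196
q*(p-1) = 29*6 = 174
min(196, 174) = 174

174


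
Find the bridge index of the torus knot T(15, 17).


The bridge number of T(p,q) is min(p,q).
min(15, 17) = 15

15


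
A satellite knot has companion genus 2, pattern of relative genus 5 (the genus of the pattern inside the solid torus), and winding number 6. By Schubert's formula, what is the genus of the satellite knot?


Schubert: g(satellite) = g_rel(pattern) + |winding| * g(companion),
where g_rel(pattern) is the genus of the pattern relative to the solid torus.
= 5 + 6 * 2
= 5 + 12 = 17

17


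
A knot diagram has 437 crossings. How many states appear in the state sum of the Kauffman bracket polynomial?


Each crossing contributes 2 choices (A-smoothing or B-smoothing).
Total states = 2^437 = 354901720847464302026037015570314714039863945648104521621821386318671527399120079749116723981329865996466075003059657194108692201472

354901720847464302026037015570314714039863945648104521621821386318671527399120079749116723981329865996466075003059657194108692201472


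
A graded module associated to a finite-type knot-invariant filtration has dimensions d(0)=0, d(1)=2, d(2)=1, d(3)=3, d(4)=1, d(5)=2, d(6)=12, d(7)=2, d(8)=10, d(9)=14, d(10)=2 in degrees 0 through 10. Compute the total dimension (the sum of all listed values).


Total dimension = d(0) + d(1) + ... + d(10)
= 0 + 2 + 1 + 3 + 1 + 2 + 12 + 2 + 10 + 14 + 2
= 49

49


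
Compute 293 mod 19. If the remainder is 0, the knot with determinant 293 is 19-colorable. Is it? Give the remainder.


Step 1: A knot is p-colorable if and only if p divides its determinant.
Step 2: Compute 293 mod 19.
293 = 15 * 19 + 8
Step 3: 293 mod 19 = 8
Step 4: The knot is 19-colorable: no

8


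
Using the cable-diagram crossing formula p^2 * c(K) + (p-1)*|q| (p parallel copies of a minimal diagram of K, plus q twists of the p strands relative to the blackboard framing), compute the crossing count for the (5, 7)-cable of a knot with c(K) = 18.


Step 1: Each of the c(K) crossings of the companion diagram becomes p*p = p^2 crossings among the p parallel strands, and each of the |q| twists s_1 s_2 ... s_(p-1) adds (p-1) crossings.
  Crossings = p^2 * c(K) + (p-1)*|q|
Step 2: = 5^2 * 18 + (5-1)*7
Step 3: = 25*18 + 4*7
Step 4: = 450 + 28 = 478

478


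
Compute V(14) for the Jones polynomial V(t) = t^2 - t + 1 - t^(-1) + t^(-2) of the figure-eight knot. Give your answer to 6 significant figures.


Substituting t = 14 into V(t) = t^2 - t + 1 - t^(-1) + t^(-2):
  (+)t^(2) = 196
  (-)t^(1) = -14
  (+)t^(0) = 1
  (-)t^(-1) = -0.0714286
  (+)t^(-2) = 0.00510204
Sum = (196) + (-14) + (1) + (-0.0714286) + (0.00510204)
= 182.9336735
Rounded to 6 significant figures: 182.934

182.934


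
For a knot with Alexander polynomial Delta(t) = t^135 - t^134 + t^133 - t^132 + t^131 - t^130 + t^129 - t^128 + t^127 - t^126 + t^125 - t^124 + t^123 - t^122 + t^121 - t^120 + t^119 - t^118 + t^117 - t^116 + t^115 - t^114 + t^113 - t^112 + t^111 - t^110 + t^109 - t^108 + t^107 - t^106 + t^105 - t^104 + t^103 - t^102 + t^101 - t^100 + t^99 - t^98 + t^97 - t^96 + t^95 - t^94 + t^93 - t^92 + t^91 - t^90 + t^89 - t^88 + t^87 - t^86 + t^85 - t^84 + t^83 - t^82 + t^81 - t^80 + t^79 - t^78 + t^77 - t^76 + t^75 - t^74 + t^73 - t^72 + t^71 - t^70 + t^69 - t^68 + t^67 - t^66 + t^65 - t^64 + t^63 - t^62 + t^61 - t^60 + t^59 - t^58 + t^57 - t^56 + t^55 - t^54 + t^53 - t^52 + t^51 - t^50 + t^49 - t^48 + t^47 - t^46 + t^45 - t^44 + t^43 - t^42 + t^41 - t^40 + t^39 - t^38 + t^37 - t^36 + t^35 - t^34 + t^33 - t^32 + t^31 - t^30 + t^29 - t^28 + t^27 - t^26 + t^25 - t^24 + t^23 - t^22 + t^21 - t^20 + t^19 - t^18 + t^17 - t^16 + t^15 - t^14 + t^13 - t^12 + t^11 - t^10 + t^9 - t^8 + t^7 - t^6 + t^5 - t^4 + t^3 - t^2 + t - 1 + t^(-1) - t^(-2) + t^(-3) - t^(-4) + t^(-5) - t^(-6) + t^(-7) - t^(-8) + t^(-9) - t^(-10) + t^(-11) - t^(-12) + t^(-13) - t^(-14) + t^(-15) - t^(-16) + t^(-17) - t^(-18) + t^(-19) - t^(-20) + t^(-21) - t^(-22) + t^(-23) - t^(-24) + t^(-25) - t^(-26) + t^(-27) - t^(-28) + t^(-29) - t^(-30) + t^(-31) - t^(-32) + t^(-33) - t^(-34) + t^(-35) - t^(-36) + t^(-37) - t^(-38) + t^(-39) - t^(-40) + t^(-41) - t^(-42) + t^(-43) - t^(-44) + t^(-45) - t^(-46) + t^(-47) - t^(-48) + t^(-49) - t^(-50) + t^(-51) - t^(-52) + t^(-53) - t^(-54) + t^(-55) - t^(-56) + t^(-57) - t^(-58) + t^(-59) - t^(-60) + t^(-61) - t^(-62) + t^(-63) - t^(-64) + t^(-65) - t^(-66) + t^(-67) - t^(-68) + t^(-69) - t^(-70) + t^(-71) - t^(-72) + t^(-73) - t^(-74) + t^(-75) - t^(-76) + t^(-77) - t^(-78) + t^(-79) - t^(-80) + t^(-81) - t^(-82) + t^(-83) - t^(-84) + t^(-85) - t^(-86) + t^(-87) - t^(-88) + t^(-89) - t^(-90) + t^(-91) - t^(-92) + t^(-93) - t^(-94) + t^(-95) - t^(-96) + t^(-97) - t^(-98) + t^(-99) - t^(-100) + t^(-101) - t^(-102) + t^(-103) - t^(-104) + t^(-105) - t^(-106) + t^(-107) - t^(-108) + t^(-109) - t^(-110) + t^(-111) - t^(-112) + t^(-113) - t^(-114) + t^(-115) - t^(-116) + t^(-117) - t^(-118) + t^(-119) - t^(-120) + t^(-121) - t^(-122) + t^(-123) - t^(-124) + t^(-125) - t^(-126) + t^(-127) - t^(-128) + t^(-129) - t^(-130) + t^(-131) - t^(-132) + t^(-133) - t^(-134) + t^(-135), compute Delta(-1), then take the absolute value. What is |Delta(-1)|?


Step 1: The polynomial has 271 terms with alternating signs, exponents from 135 down to -135.
Step 2: Substitute t = -1. The i-th term has coefficient (-1)^i and exponent (m-i),
  so its value is (-1)^i * (-1)^(m-i) = (-1)^m = -1 for every i.
Step 3: All 271 terms equal -1, so Delta(-1) = 271 * (-1) = -271
Step 4: |Delta(-1)| = 271

271


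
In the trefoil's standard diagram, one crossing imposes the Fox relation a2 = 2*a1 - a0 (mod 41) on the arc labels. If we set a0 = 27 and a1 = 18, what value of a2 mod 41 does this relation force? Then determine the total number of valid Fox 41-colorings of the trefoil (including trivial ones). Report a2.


Step 1: Apply the given crossing relation 2*a1 - a0 - a2 = 0 (mod 41).
  a2 = 2*a1 - a0 mod 41
  a2 = 2*18 - 27 mod 41
  a2 = 36 - 27 mod 41
  a2 = 9 mod 41 = 9
Step 2: The trefoil has determinant 3.
  Number of Fox p-colorings (p prime) is p^2 if p = 3, else p.
  Since 41 does not divide 3, only trivial (constant) colorings exist.
  (So the trial a0 = 27, a1 = 18 with a0 != a1 does NOT extend to a valid coloring of the whole trefoil: the other two crossing relations require 3*(a1 - a0) = 0 (mod 41), which fails.)
  Total colorings = 41
Step 3: a2 = 9, total Fox 41-colorings = 41

9


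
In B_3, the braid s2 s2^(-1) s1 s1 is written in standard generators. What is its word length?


The word length counts the number of generators (including inverses).
Listing each generator: s2, s2^(-1), s1, s1
There are 4 generators in this braid word.

4


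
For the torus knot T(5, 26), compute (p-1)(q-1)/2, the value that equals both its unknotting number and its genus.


For a torus knot T(p,q), both the unknotting number and genus equal (p-1)(q-1)/2.
= (5-1)(26-1)/2
= 4*25/2
= 100/2 = 50

50


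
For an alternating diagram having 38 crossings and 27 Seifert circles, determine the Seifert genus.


For alternating knots, g = (c - s + 1)/2.
= (38 - 27 + 1)/2
= 12/2 = 6

6


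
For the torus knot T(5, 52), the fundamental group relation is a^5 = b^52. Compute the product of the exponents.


The relation is a^5 = b^52.
Product of exponents = 5 * 52
= 260

260


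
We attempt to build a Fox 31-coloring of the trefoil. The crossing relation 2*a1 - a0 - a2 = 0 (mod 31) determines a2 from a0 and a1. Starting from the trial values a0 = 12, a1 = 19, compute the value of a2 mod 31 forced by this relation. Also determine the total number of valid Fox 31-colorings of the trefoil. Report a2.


Step 1: Apply the given crossing relation 2*a1 - a0 - a2 = 0 (mod 31).
  a2 = 2*a1 - a0 mod 31
  a2 = 2*19 - 12 mod 31
  a2 = 38 - 12 mod 31
  a2 = 26 mod 31 = 26
Step 2: The trefoil has determinant 3.
  Number of Fox p-colorings (p prime) is p^2 if p = 3, else p.
  Since 31 does not divide 3, only trivial (constant) colorings exist.
  (So the trial a0 = 12, a1 = 19 with a0 != a1 does NOT extend to a valid coloring of the whole trefoil: the other two crossing relations require 3*(a1 - a0) = 0 (mod 31), which fails.)
  Total colorings = 31
Step 3: a2 = 26, total Fox 31-colorings = 31

26


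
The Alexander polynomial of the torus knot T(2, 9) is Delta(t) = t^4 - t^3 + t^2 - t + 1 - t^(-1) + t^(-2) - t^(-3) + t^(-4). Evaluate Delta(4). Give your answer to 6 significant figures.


Substituting t = 4 into Delta(t) = t^4 - t^3 + t^2 - t + 1 - t^(-1) + t^(-2) - t^(-3) + t^(-4):
Term values: (256) + (-64) + (16) + (-4) + (1) + (-0.25) + (0.0625) + (-0.015625) + (0.00390625)
Sum = 204.8007812
Rounded to 6 significant figures: 204.801

204.801


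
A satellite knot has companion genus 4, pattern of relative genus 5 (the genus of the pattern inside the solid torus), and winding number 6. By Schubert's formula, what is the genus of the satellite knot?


Schubert: g(satellite) = g_rel(pattern) + |winding| * g(companion),
where g_rel(pattern) is the genus of the pattern relative to the solid torus.
= 5 + 6 * 4
= 5 + 24 = 29

29


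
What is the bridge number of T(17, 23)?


The bridge number of T(p,q) is min(p,q).
min(17, 23) = 17

17


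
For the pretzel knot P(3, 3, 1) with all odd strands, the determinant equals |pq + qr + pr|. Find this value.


Step 1: Compute pq + qr + pr.
pq = 3*3 = 9
qr = 3*1 = 3
pr = 3*1 = 3
pq + qr + pr = 9 + 3 + 3 = 15
Step 2: Take absolute value.
det(P(3,3,1)) = |15| = 15

15


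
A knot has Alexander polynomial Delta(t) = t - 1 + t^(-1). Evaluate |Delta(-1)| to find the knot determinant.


Step 1: The polynomial has 3 terms with alternating signs, exponents from 1 down to -1.
Step 2: Substitute t = -1. The i-th term has coefficient (-1)^i and exponent (m-i),
  so its value is (-1)^i * (-1)^(m-i) = (-1)^m = -1 for every i.
Step 3: All 3 terms equal -1, so Delta(-1) = 3 * (-1) = -3
Step 4: |Delta(-1)| = 3

3


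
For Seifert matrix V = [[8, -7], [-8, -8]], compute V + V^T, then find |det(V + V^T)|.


Step 1: Form V + V^T where V = [[8, -7], [-8, -8]]
  V^T = [[8, -8], [-7, -8]]
  V + V^T = [[16, -15], [-15, -16]]
Step 2: det(V + V^T) = 16*(-16) - (-15)*(-15)
  = -256 - 225 = -481
Step 3: Knot determinant = |det(V + V^T)| = |-481| = 481

481


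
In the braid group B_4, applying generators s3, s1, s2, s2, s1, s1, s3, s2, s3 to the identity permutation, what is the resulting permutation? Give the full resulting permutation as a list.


Starting with identity [1, 2, 3, 4].
Apply generators in sequence:
  After s3: [1, 2, 4, 3]
  After s1: [2, 1, 4, 3]
  After s2: [2, 4, 1, 3]
  After s2: [2, 1, 4, 3]
  After s1: [1, 2, 4, 3]
  After s1: [2, 1, 4, 3]
  After s3: [2, 1, 3, 4]
  After s2: [2, 3, 1, 4]
  After s3: [2, 3, 4, 1]
Final permutation: [2, 3, 4, 1]

[2, 3, 4, 1]


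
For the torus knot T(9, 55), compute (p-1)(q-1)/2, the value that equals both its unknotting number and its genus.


For a torus knot T(p,q), both the unknotting number and genus equal (p-1)(q-1)/2.
= (9-1)(55-1)/2
= 8*54/2
= 432/2 = 216

216


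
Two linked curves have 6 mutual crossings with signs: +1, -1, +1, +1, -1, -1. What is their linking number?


Step 1: Count positive crossings: 3
Step 2: Count negative crossings: 3
Step 3: Sum of signs = 3 - 3 = 0
Step 4: Linking number = sum/2 = 0/2 = 0

0


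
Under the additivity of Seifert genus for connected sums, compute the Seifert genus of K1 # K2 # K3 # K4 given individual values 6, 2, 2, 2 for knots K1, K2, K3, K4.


The Seifert genus is additive under connected sum.
Seifert genus(K1 # K2 # K3 # K4) = (6) + (2) + (2) + (2)
= 12

12


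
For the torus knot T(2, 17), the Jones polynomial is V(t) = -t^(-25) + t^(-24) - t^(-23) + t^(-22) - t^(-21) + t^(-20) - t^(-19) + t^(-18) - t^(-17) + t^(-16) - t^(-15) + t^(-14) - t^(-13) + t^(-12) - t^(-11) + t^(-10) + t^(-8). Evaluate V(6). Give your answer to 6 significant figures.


Substituting t = 6 into V(t) = -t^(-25) + t^(-24) - t^(-23) + t^(-22) - t^(-21) + t^(-20) - t^(-19) + t^(-18) - t^(-17) + t^(-16) - t^(-15) + t^(-14) - t^(-13) + t^(-12) - t^(-11) + t^(-10) + t^(-8):
  (-)t^(-25) = -3.51738e-20
  (+)t^(-24) = 2.11043e-19
  (-)t^(-23) = -1.26626e-18
  (+)t^(-22) = 7.59753e-18
  (-)t^(-21) = -4.55852e-17
  (+)t^(-20) = 2.73511e-16
  (-)t^(-19) = -1.64107e-15
  (+)t^(-18) = 9.8464e-15
  (-)t^(-17) = -5.90784e-14
  (+)t^(-16) = 3.5447e-13
  (-)t^(-15) = -2.12682e-12
  (+)t^(-14) = 1.27609e-11
  (-)t^(-13) = -7.65656e-11
  (+)t^(-12) = 4.59394e-10
  (-)t^(-11) = -2.75636e-09
  (+)t^(-10) = 1.65382e-08
  (+)t^(-8) = 5.95374e-07
Sum = (-3.51738e-20) + (2.11043e-19) + (-1.26626e-18) + (7.59753e-18) + (-4.55852e-17) + (2.73511e-16) + (-1.64107e-15) + (9.8464e-15) + (-5.90784e-14) + (3.5447e-13) + (-2.12682e-12) + (1.27609e-11) + (-7.65656e-11) + (4.59394e-10) + (-2.75636e-09) + (1.65382e-08) + (5.95374e-07)
= 6.095497565e-07
Rounded to 6 significant figures: 6.0955e-07

6.0955e-07


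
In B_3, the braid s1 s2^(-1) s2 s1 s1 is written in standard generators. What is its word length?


The word length counts the number of generators (including inverses).
Listing each generator: s1, s2^(-1), s2, s1, s1
There are 5 generators in this braid word.

5


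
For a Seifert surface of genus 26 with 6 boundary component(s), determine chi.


chi = 2 - 2g - b
= 2 - 2*26 - 6
= 2 - 52 - 6 = -56

-56


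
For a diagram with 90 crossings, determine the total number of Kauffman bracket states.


Each crossing contributes 2 choices (A-smoothing or B-smoothing).
Total states = 2^90 = 1237940039285380274899124224

1237940039285380274899124224


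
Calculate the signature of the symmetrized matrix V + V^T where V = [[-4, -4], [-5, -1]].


Step 1: V + V^T = [[-8, -9], [-9, -2]]
Step 2: trace = -10, det = -65
Step 3: Discriminant = (-10)^2 - 4*(-65) = 360
Step 4: Eigenvalues: 4.48683, -14.4868
Step 5: Signature = (# positive eigenvalues) - (# negative eigenvalues) = 0

0


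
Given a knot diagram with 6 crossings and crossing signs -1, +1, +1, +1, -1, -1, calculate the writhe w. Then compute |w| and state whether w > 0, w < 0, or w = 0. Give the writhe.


Step 1: Count positive crossings (+1).
Positive crossings: 3
Step 2: Count negative crossings (-1).
Negative crossings: 3
Step 3: Writhe = (positive) - (negative)
w = 3 - 3 = 0
Step 4: |w| = 0, and w is zero

0


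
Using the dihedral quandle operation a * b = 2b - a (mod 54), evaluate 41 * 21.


41 * 21 = 2*21 - 41 mod 54
= 42 - 41 mod 54
= 1 mod 54 = 1

1


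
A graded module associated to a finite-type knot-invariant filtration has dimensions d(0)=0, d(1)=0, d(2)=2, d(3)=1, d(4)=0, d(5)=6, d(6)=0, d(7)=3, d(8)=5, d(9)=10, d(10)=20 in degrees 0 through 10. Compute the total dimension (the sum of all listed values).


Total dimension = d(0) + d(1) + ... + d(10)
= 0 + 0 + 2 + 1 + 0 + 6 + 0 + 3 + 5 + 10 + 20
= 47

47


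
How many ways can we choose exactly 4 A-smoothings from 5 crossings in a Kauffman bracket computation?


We choose which 4 of 5 crossings get A-smoothings.
C(5, 4) = 5! / (4! * 1!)
= 5

5


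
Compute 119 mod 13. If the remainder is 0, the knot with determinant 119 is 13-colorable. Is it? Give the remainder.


Step 1: A knot is p-colorable if and only if p divides its determinant.
Step 2: Compute 119 mod 13.
119 = 9 * 13 + 2
Step 3: 119 mod 13 = 2
Step 4: The knot is 13-colorable: no

2


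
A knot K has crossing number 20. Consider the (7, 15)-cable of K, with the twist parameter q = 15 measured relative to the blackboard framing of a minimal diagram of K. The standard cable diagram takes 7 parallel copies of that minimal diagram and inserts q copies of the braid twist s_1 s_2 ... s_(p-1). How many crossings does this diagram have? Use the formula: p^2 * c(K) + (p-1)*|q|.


Step 1: Each of the c(K) crossings of the companion diagram becomes p*p = p^2 crossings among the p parallel strands, and each of the |q| twists s_1 s_2 ... s_(p-1) adds (p-1) crossings.
  Crossings = p^2 * c(K) + (p-1)*|q|
Step 2: = 7^2 * 20 + (7-1)*15
Step 3: = 49*20 + 6*15
Step 4: = 980 + 90 = 1070

1070


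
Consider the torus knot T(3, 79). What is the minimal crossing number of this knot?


For a torus knot T(p, q) with gcd(p,q)=1,
the crossing number is min(p*(q-1), q*(p-1)).
p*(q-1) = 3*78 = 234
q*(p-1) = 79*2 = 158
min(234, 158) = 158

158


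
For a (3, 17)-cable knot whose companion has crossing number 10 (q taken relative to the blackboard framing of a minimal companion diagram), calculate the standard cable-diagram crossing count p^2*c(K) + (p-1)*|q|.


Step 1: Each of the c(K) crossings of the companion diagram becomes p*p = p^2 crossings among the p parallel strands, and each of the |q| twists s_1 s_2 ... s_(p-1) adds (p-1) crossings.
  Crossings = p^2 * c(K) + (p-1)*|q|
Step 2: = 3^2 * 10 + (3-1)*17
Step 3: = 9*10 + 2*17
Step 4: = 90 + 34 = 124

124


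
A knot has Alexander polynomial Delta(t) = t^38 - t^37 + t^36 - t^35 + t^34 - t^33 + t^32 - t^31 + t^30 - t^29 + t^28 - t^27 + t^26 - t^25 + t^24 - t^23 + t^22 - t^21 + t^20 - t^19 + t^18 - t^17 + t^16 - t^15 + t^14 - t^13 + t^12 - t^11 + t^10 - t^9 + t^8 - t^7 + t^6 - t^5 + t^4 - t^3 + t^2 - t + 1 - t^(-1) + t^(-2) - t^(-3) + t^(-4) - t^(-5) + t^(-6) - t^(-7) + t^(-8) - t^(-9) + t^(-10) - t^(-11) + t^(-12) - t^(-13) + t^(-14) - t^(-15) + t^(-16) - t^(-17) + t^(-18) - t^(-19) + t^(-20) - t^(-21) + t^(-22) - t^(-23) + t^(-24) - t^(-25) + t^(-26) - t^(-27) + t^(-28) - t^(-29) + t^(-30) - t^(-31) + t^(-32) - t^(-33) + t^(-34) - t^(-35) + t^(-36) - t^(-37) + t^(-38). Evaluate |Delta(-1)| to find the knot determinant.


Step 1: The polynomial has 77 terms with alternating signs, exponents from 38 down to -38.
Step 2: Substitute t = -1. The i-th term has coefficient (-1)^i and exponent (m-i),
  so its value is (-1)^i * (-1)^(m-i) = (-1)^m = 1 for every i.
Step 3: All 77 terms equal 1, so Delta(-1) = 77 * (1) = 77
Step 4: |Delta(-1)| = 77

77


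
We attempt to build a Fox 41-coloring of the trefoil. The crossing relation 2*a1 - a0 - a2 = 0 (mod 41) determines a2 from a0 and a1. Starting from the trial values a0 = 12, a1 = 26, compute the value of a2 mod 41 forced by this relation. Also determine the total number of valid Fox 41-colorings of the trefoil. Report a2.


Step 1: Apply the given crossing relation 2*a1 - a0 - a2 = 0 (mod 41).
  a2 = 2*a1 - a0 mod 41
  a2 = 2*26 - 12 mod 41
  a2 = 52 - 12 mod 41
  a2 = 40 mod 41 = 40
Step 2: The trefoil has determinant 3.
  Number of Fox p-colorings (p prime) is p^2 if p = 3, else p.
  Since 41 does not divide 3, only trivial (constant) colorings exist.
  (So the trial a0 = 12, a1 = 26 with a0 != a1 does NOT extend to a valid coloring of the whole trefoil: the other two crossing relations require 3*(a1 - a0) = 0 (mod 41), which fails.)
  Total colorings = 41
Step 3: a2 = 40, total Fox 41-colorings = 41

40


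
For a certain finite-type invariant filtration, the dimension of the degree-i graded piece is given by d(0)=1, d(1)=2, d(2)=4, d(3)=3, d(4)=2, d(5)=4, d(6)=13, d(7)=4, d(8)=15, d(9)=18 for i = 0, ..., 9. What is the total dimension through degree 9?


Total dimension = d(0) + d(1) + ... + d(9)
= 1 + 2 + 4 + 3 + 2 + 4 + 13 + 4 + 15 + 18
= 66

66


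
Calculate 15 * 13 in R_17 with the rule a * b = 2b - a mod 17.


15 * 13 = 2*13 - 15 mod 17
= 26 - 15 mod 17
= 11 mod 17 = 11

11


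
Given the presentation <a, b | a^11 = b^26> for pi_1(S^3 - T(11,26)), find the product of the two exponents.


The relation is a^11 = b^26.
Product of exponents = 11 * 26
= 286

286


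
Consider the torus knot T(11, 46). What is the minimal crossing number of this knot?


For a torus knot T(p, q) with gcd(p,q)=1,
the crossing number is min(p*(q-1), q*(p-1)).
p*(q-1) = 11*45 = 495
q*(p-1) = 46*10 = 460
min(495, 460) = 460

460


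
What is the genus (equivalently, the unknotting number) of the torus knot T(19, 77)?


For a torus knot T(p,q), both the unknotting number and genus equal (p-1)(q-1)/2.
= (19-1)(77-1)/2
= 18*76/2
= 1368/2 = 684

684


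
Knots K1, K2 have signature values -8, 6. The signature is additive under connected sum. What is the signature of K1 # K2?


The signature is additive under connected sum.
signature(K1 # K2) = (-8) + (6)
= -2

-2


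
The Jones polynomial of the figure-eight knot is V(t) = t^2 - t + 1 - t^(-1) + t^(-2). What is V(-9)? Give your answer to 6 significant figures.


Substituting t = -9 into V(t) = t^2 - t + 1 - t^(-1) + t^(-2):
  (+)t^(2) = 81
  (-)t^(1) = 9
  (+)t^(0) = 1
  (-)t^(-1) = 0.111111
  (+)t^(-2) = 0.0123457
Sum = (81) + (9) + (1) + (0.111111) + (0.0123457)
= 91.12345679
Rounded to 6 significant figures: 91.1235

91.1235


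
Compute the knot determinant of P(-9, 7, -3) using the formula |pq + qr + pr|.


Step 1: Compute pq + qr + pr.
pq = (-9)*7 = -63
qr = 7*(-3) = -21
pr = (-9)*(-3) = 27
pq + qr + pr = -63 + (-21) + 27 = -57
Step 2: Take absolute value.
det(P(-9,7,-3)) = |-57| = 57

57


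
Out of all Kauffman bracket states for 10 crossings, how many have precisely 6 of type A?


We choose which 6 of 10 crossings get A-smoothings.
C(10, 6) = 10! / (6! * 4!)
= 210

210


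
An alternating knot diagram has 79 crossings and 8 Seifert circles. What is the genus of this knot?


For alternating knots, g = (c - s + 1)/2.
= (79 - 8 + 1)/2
= 72/2 = 36

36


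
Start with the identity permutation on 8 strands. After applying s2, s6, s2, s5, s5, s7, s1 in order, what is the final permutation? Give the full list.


Starting with identity [1, 2, 3, 4, 5, 6, 7, 8].
Apply generators in sequence:
  After s2: [1, 3, 2, 4, 5, 6, 7, 8]
  After s6: [1, 3, 2, 4, 5, 7, 6, 8]
  After s2: [1, 2, 3, 4, 5, 7, 6, 8]
  After s5: [1, 2, 3, 4, 7, 5, 6, 8]
  After s5: [1, 2, 3, 4, 5, 7, 6, 8]
  After s7: [1, 2, 3, 4, 5, 7, 8, 6]
  After s1: [2, 1, 3, 4, 5, 7, 8, 6]
Final permutation: [2, 1, 3, 4, 5, 7, 8, 6]

[2, 1, 3, 4, 5, 7, 8, 6]


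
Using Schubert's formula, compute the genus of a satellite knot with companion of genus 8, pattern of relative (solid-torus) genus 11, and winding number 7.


Schubert: g(satellite) = g_rel(pattern) + |winding| * g(companion),
where g_rel(pattern) is the genus of the pattern relative to the solid torus.
= 11 + 7 * 8
= 11 + 56 = 67

67


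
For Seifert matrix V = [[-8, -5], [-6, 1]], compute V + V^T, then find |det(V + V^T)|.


Step 1: Form V + V^T where V = [[-8, -5], [-6, 1]]
  V^T = [[-8, -6], [-5, 1]]
  V + V^T = [[-16, -11], [-11, 2]]
Step 2: det(V + V^T) = (-16)*2 - (-11)*(-11)
  = -32 - 121 = -153
Step 3: Knot determinant = |det(V + V^T)| = |-153| = 153

153


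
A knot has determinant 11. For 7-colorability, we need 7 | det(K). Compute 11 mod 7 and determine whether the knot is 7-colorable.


Step 1: A knot is p-colorable if and only if p divides its determinant.
Step 2: Compute 11 mod 7.
11 = 1 * 7 + 4
Step 3: 11 mod 7 = 4
Step 4: The knot is 7-colorable: no

4


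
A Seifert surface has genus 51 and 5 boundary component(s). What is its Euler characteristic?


chi = 2 - 2g - b
= 2 - 2*51 - 5
= 2 - 102 - 5 = -105

-105


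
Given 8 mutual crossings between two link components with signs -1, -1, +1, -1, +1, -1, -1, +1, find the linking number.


Step 1: Count positive crossings: 3
Step 2: Count negative crossings: 5
Step 3: Sum of signs = 3 - 5 = -2
Step 4: Linking number = sum/2 = -2/2 = -1

-1


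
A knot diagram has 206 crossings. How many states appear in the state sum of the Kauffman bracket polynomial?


Each crossing contributes 2 choices (A-smoothing or B-smoothing).
Total states = 2^206 = 102844034832575377634685573909834406561420991602098741459288064

102844034832575377634685573909834406561420991602098741459288064


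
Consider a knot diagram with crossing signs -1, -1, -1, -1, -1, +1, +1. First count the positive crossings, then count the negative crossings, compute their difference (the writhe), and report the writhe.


Step 1: Count positive crossings (+1).
Positive crossings: 2
Step 2: Count negative crossings (-1).
Negative crossings: 5
Step 3: Writhe = (positive) - (negative)
w = 2 - 5 = -3
Step 4: |w| = 3, and w is negative

-3


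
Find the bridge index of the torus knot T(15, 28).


The bridge number of T(p,q) is min(p,q).
min(15, 28) = 15

15


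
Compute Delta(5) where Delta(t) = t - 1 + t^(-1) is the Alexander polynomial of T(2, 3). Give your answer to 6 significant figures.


Substituting t = 5 into Delta(t) = t - 1 + t^(-1):
Term values: (5) + (-1) + (0.2)
Sum = 4.2
Rounded to 6 significant figures: 4.2

4.2


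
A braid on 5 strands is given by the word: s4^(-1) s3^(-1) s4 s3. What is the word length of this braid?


The word length counts the number of generators (including inverses).
Listing each generator: s4^(-1), s3^(-1), s4, s3
There are 4 generators in this braid word.

4


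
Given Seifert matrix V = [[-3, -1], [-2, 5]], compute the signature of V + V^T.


Step 1: V + V^T = [[-6, -3], [-3, 10]]
Step 2: trace = 4, det = -69
Step 3: Discriminant = 4^2 - 4*(-69) = 292
Step 4: Eigenvalues: 10.544, -6.544
Step 5: Signature = (# positive eigenvalues) - (# negative eigenvalues) = 0

0


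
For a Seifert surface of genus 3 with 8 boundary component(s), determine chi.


chi = 2 - 2g - b
= 2 - 2*3 - 8
= 2 - 6 - 8 = -12

-12


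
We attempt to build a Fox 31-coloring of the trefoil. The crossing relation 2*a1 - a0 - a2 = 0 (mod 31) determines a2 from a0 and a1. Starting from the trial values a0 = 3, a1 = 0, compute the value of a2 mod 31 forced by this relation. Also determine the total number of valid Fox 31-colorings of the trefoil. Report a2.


Step 1: Apply the given crossing relation 2*a1 - a0 - a2 = 0 (mod 31).
  a2 = 2*a1 - a0 mod 31
  a2 = 2*0 - 3 mod 31
  a2 = 0 - 3 mod 31
  a2 = -3 mod 31 = 28
Step 2: The trefoil has determinant 3.
  Number of Fox p-colorings (p prime) is p^2 if p = 3, else p.
  Since 31 does not divide 3, only trivial (constant) colorings exist.
  (So the trial a0 = 3, a1 = 0 with a0 != a1 does NOT extend to a valid coloring of the whole trefoil: the other two crossing relations require 3*(a1 - a0) = 0 (mod 31), which fails.)
  Total colorings = 31
Step 3: a2 = 28, total Fox 31-colorings = 31

28


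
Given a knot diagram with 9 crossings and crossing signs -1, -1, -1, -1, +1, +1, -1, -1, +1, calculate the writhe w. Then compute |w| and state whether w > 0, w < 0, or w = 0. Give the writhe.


Step 1: Count positive crossings (+1).
Positive crossings: 3
Step 2: Count negative crossings (-1).
Negative crossings: 6
Step 3: Writhe = (positive) - (negative)
w = 3 - 6 = -3
Step 4: |w| = 3, and w is negative

-3


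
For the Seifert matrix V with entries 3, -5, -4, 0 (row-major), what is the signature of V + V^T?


Step 1: V + V^T = [[6, -9], [-9, 0]]
Step 2: trace = 6, det = -81
Step 3: Discriminant = 6^2 - 4*(-81) = 360
Step 4: Eigenvalues: 12.4868, -6.48683
Step 5: Signature = (# positive eigenvalues) - (# negative eigenvalues) = 0

0


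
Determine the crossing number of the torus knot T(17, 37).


For a torus knot T(p, q) with gcd(p,q)=1,
the crossing number is min(p*(q-1), q*(p-1)).
p*(q-1) = 17*36 = 612
q*(p-1) = 37*16 = 592
min(612, 592) = 592

592


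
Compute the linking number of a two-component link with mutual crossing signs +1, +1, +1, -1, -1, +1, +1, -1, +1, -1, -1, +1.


Step 1: Count positive crossings: 7
Step 2: Count negative crossings: 5
Step 3: Sum of signs = 7 - 5 = 2
Step 4: Linking number = sum/2 = 2/2 = 1

1


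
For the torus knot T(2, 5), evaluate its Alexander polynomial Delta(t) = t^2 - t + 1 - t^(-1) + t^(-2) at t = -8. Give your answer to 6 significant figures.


Substituting t = -8 into Delta(t) = t^2 - t + 1 - t^(-1) + t^(-2):
Term values: (64) + (8) + (1) + (0.125) + (0.015625)
Sum = 73.140625
Rounded to 6 significant figures: 73.1406

73.1406
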